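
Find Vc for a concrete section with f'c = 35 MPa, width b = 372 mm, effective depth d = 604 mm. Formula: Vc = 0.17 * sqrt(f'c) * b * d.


Vc = 0.17 * sqrt(35) * 372 * 604 / 1000
= 225.98 kN

225.98


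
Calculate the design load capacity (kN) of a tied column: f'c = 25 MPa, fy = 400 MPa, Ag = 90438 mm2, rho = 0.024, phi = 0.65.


Ast = rho * Ag = 0.024 * 90438 = 2170.512 mm2
phi*Pn = 0.65 * 0.80 * (0.85 * 25 * (90438 - 2170.512) + 400 * 2170.512) / 1000
= 1426.82 kN

1426.82


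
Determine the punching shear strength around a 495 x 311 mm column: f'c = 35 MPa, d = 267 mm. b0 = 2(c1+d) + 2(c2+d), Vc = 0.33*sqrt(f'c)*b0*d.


b0 = 2*(495 + 267) + 2*(311 + 267) = 2680 mm
Vc = 0.33 * sqrt(35) * 2680 * 267 / 1000
= 1396.99 kN

1396.99


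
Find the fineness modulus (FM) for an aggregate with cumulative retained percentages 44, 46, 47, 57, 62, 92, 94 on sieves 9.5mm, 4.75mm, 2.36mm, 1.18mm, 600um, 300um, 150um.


FM = sum(cumulative % retained) / 100
= 442 / 100
= 4.42

4.42


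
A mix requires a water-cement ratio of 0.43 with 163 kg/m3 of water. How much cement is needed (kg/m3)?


Cement = water / (w/c)
= 163 / 0.43
= 379.1 kg/m3

379.1


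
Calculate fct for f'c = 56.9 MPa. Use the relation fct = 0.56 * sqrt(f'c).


fct = 0.56 * sqrt(56.9)
= 0.56 * 7.543
= 4.224 MPa

4.224


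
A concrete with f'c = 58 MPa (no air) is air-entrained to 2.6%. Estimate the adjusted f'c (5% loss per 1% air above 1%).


Strength loss = (2.6 - 1) * 5 = 8.0%
f'c = 58 * (1 - 8.0/100)
= 53.36 MPa

53.36


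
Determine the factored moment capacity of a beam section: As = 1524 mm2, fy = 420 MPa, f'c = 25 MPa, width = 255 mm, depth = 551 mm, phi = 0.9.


a = As * fy / (0.85 * f'c * b)
= 1524 * 420 / (0.85 * 25 * 255)
= 118.1232 mm
Mn = As * fy * (d - a/2) / 10^6
= 314.8799 kN-m
phi*Mn = 0.9 * 314.8799 = 283.39 kN-m

283.39


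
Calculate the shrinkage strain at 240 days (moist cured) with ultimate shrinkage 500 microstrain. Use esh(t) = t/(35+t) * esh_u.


esh(240) = 240 / (35 + 240) * 500
= 240 / 275 * 500
= 436.4 microstrain

436.4


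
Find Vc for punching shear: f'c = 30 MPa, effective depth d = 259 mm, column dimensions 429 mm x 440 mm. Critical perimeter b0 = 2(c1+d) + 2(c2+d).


b0 = 2*(429 + 259) + 2*(440 + 259) = 2774 mm
Vc = 0.33 * sqrt(30) * 2774 * 259 / 1000
= 1298.62 kN

1298.62


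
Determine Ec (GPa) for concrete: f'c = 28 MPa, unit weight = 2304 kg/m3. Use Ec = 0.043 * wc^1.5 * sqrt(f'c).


Ec = 0.043 * 2304^1.5 * sqrt(28) / 1000
= 25.16 GPa

25.16


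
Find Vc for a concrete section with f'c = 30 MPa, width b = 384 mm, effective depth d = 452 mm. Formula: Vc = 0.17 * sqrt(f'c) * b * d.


Vc = 0.17 * sqrt(30) * 384 * 452 / 1000
= 161.61 kN

161.61


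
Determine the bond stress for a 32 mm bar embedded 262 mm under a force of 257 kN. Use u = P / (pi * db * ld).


u = P / (pi * db * ld)
= 257 * 1000 / (pi * 32 * 262)
= 9.757 MPa

9.757


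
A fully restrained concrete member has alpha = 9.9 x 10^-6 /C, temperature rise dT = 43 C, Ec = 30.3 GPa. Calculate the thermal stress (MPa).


sigma = alpha * dT * Ec
= 9.9e-6 * 43 * 30.3 * 1000
= 12.899 MPa

12.899


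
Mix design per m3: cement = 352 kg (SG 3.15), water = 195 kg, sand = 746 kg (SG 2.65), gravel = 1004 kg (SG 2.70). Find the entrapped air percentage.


Vol cement = 352 / (3.15 * 1000) = 0.111746 m3
Vol water = 195 / 1000 = 0.195 m3
Vol sand = 746 / (2.65 * 1000) = 0.281509 m3
Vol gravel = 1004 / (2.70 * 1000) = 0.371852 m3
Total solid + water volume = 0.960107 m3
Air = (1 - 0.960107) * 100 = 3.99%

3.99


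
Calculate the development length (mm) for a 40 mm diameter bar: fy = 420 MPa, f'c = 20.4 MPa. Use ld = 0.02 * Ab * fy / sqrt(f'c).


Ab = pi * 40^2 / 4 = 1256.637 mm2
ld = 0.02 * 1256.637 * 420 / sqrt(20.4)
= 2337.1 mm

2337.1


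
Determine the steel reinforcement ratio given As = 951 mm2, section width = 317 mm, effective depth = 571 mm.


rho = As / (b * d)
= 951 / (317 * 571)
= 0.0053

0.0053


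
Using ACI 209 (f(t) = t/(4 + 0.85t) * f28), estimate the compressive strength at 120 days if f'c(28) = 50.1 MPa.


f(120) = 120 / (4 + 0.85 * 120) * 50.1
= 120 / 106.0 * 50.1
= 56.72 MPa

56.72


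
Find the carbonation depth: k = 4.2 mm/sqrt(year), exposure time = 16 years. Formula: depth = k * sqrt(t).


depth = k * sqrt(t)
= 4.2 * sqrt(16)
= 16.8 mm

16.8


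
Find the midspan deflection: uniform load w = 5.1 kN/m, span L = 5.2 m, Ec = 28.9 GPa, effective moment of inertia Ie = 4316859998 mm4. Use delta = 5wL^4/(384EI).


Convert: L = 5.2 m = 5200 mm, Ec = 28.9 GPa = 28900 MPa
delta = 5 * 5.1 * 5200^4 / (384 * 28900 * 4316859998)
= 0.39 mm

0.39


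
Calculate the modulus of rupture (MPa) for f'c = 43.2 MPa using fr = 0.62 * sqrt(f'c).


fr = 0.62 * sqrt(43.2)
= 4.075 MPa

4.075


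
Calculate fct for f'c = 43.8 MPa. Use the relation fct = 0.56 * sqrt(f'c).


fct = 0.56 * sqrt(43.8)
= 0.56 * 6.618
= 3.706 MPa

3.706


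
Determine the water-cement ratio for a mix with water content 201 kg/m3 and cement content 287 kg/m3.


w/c = water / cement
w/c = 201 / 287 = 0.7

0.7


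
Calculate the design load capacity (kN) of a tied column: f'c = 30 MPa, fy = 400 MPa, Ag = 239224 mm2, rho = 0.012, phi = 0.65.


Ast = rho * Ag = 0.012 * 239224 = 2870.688 mm2
phi*Pn = 0.65 * 0.80 * (0.85 * 30 * (239224 - 2870.688) + 400 * 2870.688) / 1000
= 3731.15 kN

3731.15


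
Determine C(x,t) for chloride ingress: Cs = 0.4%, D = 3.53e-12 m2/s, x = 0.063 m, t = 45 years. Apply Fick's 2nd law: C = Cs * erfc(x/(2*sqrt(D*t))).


t_seconds = 45 * 365.25 * 24 * 3600 = 1420092000.0 s
arg = 0.063 / (2 * sqrt(3.53e-12 * 1420092000.0))
= 0.4449
erfc(0.4449) = 0.5292
C = 0.4 * 0.5292 = 0.2117%

0.2117


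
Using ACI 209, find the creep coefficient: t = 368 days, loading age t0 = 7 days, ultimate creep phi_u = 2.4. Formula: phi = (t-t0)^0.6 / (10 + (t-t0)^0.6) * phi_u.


dt = 368 - 7 = 361
phi = 361^0.6 / (10 + 361^0.6) * 2.4
= 1.857

1.857


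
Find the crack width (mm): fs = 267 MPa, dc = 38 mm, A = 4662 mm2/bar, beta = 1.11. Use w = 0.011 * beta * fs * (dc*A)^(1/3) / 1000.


w = 0.011 * beta * fs * (dc * A)^(1/3) / 1000
= 0.011 * 1.11 * 267 * (38 * 4662)^(1/3) / 1000
= 0.183 mm

0.183


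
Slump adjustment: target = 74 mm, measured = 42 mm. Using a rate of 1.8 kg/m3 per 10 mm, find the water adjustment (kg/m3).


Difference = 74 - 42 = 32 mm
Water adjustment = 32 * 1.8 / 10 = 5.8 kg/m3

5.8


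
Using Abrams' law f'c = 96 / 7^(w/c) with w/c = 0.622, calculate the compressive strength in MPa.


f'c = 96 / 7^0.622
= 96 / 3.355
= 28.62 MPa

28.62


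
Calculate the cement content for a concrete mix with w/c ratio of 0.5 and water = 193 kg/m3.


Cement = water / (w/c)
= 193 / 0.5
= 386.0 kg/m3

386.0


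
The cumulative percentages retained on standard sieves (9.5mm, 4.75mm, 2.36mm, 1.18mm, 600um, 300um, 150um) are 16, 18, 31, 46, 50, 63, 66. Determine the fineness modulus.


FM = sum(cumulative % retained) / 100
= 290 / 100
= 2.9

2.9


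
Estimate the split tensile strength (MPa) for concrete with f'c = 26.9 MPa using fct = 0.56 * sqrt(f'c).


fct = 0.56 * sqrt(26.9)
= 0.56 * 5.187
= 2.904 MPa

2.904


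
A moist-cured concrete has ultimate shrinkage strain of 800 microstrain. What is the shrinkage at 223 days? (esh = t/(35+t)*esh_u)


esh(223) = 223 / (35 + 223) * 800
= 223 / 258 * 800
= 691.5 microstrain

691.5


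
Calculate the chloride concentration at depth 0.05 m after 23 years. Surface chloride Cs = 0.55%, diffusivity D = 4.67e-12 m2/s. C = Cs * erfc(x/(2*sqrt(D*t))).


t_seconds = 23 * 365.25 * 24 * 3600 = 725824800.0 s
arg = 0.05 / (2 * sqrt(4.67e-12 * 725824800.0))
= 0.4294
erfc(0.4294) = 0.5437
C = 0.55 * 0.5437 = 0.299%

0.299


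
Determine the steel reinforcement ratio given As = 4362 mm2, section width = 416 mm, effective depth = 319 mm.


rho = As / (b * d)
= 4362 / (416 * 319)
= 0.0329

0.0329


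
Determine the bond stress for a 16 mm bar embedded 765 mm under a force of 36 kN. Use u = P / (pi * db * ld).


u = P / (pi * db * ld)
= 36 * 1000 / (pi * 16 * 765)
= 0.936 MPa

0.936


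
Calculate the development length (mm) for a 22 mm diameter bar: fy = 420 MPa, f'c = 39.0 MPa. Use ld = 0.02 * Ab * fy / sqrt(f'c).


Ab = pi * 22^2 / 4 = 380.133 mm2
ld = 0.02 * 380.133 * 420 / sqrt(39.0)
= 511.3 mm

511.3


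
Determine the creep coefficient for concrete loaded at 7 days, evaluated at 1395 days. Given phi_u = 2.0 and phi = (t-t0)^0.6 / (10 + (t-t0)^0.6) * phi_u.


dt = 1395 - 7 = 1388
phi = 1388^0.6 / (10 + 1388^0.6) * 2.0
= 1.77

1.77


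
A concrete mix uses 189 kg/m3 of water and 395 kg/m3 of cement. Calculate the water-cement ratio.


w/c = water / cement
w/c = 189 / 395 = 0.478

0.478


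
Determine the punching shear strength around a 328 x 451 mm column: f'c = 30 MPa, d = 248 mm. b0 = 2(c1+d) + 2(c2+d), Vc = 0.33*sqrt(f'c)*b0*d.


b0 = 2*(328 + 248) + 2*(451 + 248) = 2550 mm
Vc = 0.33 * sqrt(30) * 2550 * 248 / 1000
= 1143.05 kN

1143.05


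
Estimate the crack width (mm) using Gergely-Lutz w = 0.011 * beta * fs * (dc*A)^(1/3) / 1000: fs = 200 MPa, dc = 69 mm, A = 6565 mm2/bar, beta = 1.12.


w = 0.011 * beta * fs * (dc * A)^(1/3) / 1000
= 0.011 * 1.12 * 200 * (69 * 6565)^(1/3) / 1000
= 0.189 mm

0.189


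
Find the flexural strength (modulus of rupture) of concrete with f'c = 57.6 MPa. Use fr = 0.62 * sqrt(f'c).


fr = 0.62 * sqrt(57.6)
= 4.705 MPa

4.705


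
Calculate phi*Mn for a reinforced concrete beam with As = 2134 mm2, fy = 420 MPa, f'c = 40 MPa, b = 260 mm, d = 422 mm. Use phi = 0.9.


a = As * fy / (0.85 * f'c * b)
= 2134 * 420 / (0.85 * 40 * 260)
= 101.3891 mm
Mn = As * fy * (d - a/2) / 10^6
= 332.7936 kN-m
phi*Mn = 0.9 * 332.7936 = 299.51 kN-m

299.51


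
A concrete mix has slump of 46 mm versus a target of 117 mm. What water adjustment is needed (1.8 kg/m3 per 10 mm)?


Difference = 117 - 46 = 71 mm
Water adjustment = 71 * 1.8 / 10 = 12.8 kg/m3

12.8


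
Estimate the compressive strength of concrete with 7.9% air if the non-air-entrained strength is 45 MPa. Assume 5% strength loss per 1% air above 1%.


Strength loss = (7.9 - 1) * 5 = 34.5%
f'c = 45 * (1 - 34.5/100)
= 29.48 MPa

29.48


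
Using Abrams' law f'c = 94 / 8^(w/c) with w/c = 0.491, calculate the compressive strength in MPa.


f'c = 94 / 8^0.491
= 94 / 2.776
= 33.86 MPa

33.86


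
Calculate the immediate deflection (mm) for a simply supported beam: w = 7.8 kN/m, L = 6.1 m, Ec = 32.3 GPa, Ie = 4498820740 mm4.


Convert: L = 6.1 m = 6100 mm, Ec = 32.3 GPa = 32300 MPa
delta = 5 * 7.8 * 6100^4 / (384 * 32300 * 4498820740)
= 0.97 mm

0.97


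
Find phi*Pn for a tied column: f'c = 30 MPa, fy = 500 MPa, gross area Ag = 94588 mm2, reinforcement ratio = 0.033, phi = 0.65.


Ast = rho * Ag = 0.033 * 94588 = 3121.404 mm2
phi*Pn = 0.65 * 0.80 * (0.85 * 30 * (94588 - 3121.404) + 500 * 3121.404) / 1000
= 2024.41 kN

2024.41


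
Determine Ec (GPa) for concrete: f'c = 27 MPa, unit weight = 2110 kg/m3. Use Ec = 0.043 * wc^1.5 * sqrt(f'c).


Ec = 0.043 * 2110^1.5 * sqrt(27) / 1000
= 21.66 GPa

21.66


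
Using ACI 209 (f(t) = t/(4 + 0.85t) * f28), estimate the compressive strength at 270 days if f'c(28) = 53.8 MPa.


f(270) = 270 / (4 + 0.85 * 270) * 53.8
= 270 / 233.5 * 53.8
= 62.21 MPa

62.21


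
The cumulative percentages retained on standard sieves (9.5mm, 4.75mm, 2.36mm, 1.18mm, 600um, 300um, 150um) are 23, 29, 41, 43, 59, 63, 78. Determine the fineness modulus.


FM = sum(cumulative % retained) / 100
= 336 / 100
= 3.36

3.36


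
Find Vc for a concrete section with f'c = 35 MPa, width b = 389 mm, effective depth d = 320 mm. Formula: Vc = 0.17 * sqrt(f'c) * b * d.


Vc = 0.17 * sqrt(35) * 389 * 320 / 1000
= 125.19 kN

125.19


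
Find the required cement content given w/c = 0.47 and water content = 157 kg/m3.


Cement = water / (w/c)
= 157 / 0.47
= 334.0 kg/m3

334.0


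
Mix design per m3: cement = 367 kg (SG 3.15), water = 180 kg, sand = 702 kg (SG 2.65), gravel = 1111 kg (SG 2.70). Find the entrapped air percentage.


Vol cement = 367 / (3.15 * 1000) = 0.116508 m3
Vol water = 180 / 1000 = 0.18 m3
Vol sand = 702 / (2.65 * 1000) = 0.264906 m3
Vol gravel = 1111 / (2.70 * 1000) = 0.411481 m3
Total solid + water volume = 0.972895 m3
Air = (1 - 0.972895) * 100 = 2.71%

2.71


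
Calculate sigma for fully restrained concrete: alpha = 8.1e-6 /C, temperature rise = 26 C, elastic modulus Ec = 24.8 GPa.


sigma = alpha * dT * Ec
= 8.1e-6 * 26 * 24.8 * 1000
= 5.223 MPa

5.223


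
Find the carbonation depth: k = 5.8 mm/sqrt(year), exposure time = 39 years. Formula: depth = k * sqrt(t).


depth = k * sqrt(t)
= 5.8 * sqrt(39)
= 36.22 mm

36.22


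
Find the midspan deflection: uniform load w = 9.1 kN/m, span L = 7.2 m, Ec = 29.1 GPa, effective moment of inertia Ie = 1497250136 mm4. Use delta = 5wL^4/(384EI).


Convert: L = 7.2 m = 7200 mm, Ec = 29.1 GPa = 29100 MPa
delta = 5 * 9.1 * 7200^4 / (384 * 29100 * 1497250136)
= 7.31 mm

7.31


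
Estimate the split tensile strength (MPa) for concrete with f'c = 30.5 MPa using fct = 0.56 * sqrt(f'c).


fct = 0.56 * sqrt(30.5)
= 0.56 * 5.523
= 3.093 MPa

3.093


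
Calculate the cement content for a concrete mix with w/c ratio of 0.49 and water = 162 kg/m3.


Cement = water / (w/c)
= 162 / 0.49
= 330.6 kg/m3

330.6


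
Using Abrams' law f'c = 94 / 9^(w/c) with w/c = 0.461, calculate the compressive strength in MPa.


f'c = 94 / 9^0.461
= 94 / 2.754
= 34.14 MPa

34.14


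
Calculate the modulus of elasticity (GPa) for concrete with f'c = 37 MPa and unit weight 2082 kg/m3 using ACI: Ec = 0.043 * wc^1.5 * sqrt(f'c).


Ec = 0.043 * 2082^1.5 * sqrt(37) / 1000
= 24.85 GPa

24.85


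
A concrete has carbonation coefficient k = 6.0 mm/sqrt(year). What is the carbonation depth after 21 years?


depth = k * sqrt(t)
= 6.0 * sqrt(21)
= 27.5 mm

27.5


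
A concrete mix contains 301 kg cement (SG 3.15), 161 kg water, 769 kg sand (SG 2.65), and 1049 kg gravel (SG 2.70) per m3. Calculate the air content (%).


Vol cement = 301 / (3.15 * 1000) = 0.095556 m3
Vol water = 161 / 1000 = 0.161 m3
Vol sand = 769 / (2.65 * 1000) = 0.290189 m3
Vol gravel = 1049 / (2.70 * 1000) = 0.388519 m3
Total solid + water volume = 0.935263 m3
Air = (1 - 0.935263) * 100 = 6.47%

6.47


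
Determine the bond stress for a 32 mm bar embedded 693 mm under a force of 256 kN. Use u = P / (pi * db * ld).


u = P / (pi * db * ld)
= 256 * 1000 / (pi * 32 * 693)
= 3.675 MPa

3.675


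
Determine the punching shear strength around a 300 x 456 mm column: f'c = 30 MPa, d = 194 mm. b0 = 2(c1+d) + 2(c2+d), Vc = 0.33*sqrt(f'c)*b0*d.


b0 = 2*(300 + 194) + 2*(456 + 194) = 2288 mm
Vc = 0.33 * sqrt(30) * 2288 * 194 / 1000
= 802.29 kN

802.29


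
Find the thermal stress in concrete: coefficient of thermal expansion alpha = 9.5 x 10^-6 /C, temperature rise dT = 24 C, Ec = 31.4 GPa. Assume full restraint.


sigma = alpha * dT * Ec
= 9.5e-6 * 24 * 31.4 * 1000
= 7.159 MPa

7.159


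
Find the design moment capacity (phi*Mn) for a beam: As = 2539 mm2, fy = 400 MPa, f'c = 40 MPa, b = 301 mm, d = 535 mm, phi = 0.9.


a = As * fy / (0.85 * f'c * b)
= 2539 * 400 / (0.85 * 40 * 301)
= 99.2378 mm
Mn = As * fy * (d - a/2) / 10^6
= 492.953 kN-m
phi*Mn = 0.9 * 492.953 = 443.66 kN-m

443.66


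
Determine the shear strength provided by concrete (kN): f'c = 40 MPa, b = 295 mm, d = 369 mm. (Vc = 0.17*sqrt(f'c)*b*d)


Vc = 0.17 * sqrt(40) * 295 * 369 / 1000
= 117.04 kN

117.04


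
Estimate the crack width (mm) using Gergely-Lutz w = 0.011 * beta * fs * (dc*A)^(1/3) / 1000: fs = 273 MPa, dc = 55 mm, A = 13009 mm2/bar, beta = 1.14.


w = 0.011 * beta * fs * (dc * A)^(1/3) / 1000
= 0.011 * 1.14 * 273 * (55 * 13009)^(1/3) / 1000
= 0.306 mm

0.306


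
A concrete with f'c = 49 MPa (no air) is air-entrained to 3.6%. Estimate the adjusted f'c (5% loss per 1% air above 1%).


Strength loss = (3.6 - 1) * 5 = 13.0%
f'c = 49 * (1 - 13.0/100)
= 42.63 MPa

42.63


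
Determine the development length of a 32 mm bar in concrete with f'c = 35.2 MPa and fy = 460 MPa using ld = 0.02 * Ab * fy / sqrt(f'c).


Ab = pi * 32^2 / 4 = 804.248 mm2
ld = 0.02 * 804.248 * 460 / sqrt(35.2)
= 1247.1 mm

1247.1


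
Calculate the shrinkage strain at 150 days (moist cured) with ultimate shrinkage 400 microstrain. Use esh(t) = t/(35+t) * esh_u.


esh(150) = 150 / (35 + 150) * 400
= 150 / 185 * 400
= 324.3 microstrain

324.3


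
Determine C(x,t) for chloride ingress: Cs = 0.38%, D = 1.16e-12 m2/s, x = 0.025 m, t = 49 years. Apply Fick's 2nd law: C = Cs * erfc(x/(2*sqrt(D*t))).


t_seconds = 49 * 365.25 * 24 * 3600 = 1546322400.0 s
arg = 0.025 / (2 * sqrt(1.16e-12 * 1546322400.0))
= 0.2951
erfc(0.2951) = 0.6764
C = 0.38 * 0.6764 = 0.257%

0.257


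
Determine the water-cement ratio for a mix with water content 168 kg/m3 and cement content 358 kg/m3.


w/c = water / cement
w/c = 168 / 358 = 0.469

0.469


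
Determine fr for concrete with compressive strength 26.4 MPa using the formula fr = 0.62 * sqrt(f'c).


fr = 0.62 * sqrt(26.4)
= 3.186 MPa

3.186


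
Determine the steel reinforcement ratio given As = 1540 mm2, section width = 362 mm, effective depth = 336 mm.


rho = As / (b * d)
= 1540 / (362 * 336)
= 0.0127

0.0127


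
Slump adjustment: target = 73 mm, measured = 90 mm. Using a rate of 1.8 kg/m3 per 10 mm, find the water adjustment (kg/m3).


Difference = 73 - 90 = -17 mm
Water adjustment = -17 * 1.8 / 10 = -3.1 kg/m3

-3.1


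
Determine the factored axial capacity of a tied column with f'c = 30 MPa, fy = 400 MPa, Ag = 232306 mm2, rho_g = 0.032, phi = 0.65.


Ast = rho * Ag = 0.032 * 232306 = 7433.792 mm2
phi*Pn = 0.65 * 0.80 * (0.85 * 30 * (232306 - 7433.792) + 400 * 7433.792) / 1000
= 4528.03 kN

4528.03


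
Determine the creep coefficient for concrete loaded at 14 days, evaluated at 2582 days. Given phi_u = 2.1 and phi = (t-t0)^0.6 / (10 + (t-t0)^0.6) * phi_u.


dt = 2582 - 14 = 2568
phi = 2568^0.6 / (10 + 2568^0.6) * 2.1
= 1.927

1.927


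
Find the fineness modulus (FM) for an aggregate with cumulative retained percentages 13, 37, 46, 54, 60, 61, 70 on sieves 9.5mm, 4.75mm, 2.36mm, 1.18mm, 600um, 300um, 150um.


FM = sum(cumulative % retained) / 100
= 341 / 100
= 3.41

3.41


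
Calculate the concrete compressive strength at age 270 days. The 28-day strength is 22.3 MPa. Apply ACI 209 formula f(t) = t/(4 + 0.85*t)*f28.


f(270) = 270 / (4 + 0.85 * 270) * 22.3
= 270 / 233.5 * 22.3
= 25.79 MPa

25.79


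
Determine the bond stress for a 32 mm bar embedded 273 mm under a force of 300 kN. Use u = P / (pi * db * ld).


u = P / (pi * db * ld)
= 300 * 1000 / (pi * 32 * 273)
= 10.931 MPa

10.931


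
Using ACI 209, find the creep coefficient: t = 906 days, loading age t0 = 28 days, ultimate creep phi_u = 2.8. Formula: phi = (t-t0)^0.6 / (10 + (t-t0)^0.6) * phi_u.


dt = 906 - 28 = 878
phi = 878^0.6 / (10 + 878^0.6) * 2.8
= 2.39

2.39


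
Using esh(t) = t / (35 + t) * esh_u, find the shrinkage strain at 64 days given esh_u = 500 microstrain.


esh(64) = 64 / (35 + 64) * 500
= 64 / 99 * 500
= 323.2 microstrain

323.2


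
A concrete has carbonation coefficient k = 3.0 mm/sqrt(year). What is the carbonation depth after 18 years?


depth = k * sqrt(t)
= 3.0 * sqrt(18)
= 12.73 mm

12.73


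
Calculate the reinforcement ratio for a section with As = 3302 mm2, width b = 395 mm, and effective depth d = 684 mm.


rho = As / (b * d)
= 3302 / (395 * 684)
= 0.0122

0.0122


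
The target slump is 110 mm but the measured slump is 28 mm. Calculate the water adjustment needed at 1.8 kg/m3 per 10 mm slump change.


Difference = 110 - 28 = 82 mm
Water adjustment = 82 * 1.8 / 10 = 14.8 kg/m3

14.8


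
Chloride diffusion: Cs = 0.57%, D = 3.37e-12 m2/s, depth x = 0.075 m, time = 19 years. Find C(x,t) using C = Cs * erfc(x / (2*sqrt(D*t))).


t_seconds = 19 * 365.25 * 24 * 3600 = 599594400.0 s
arg = 0.075 / (2 * sqrt(3.37e-12 * 599594400.0))
= 0.8342
erfc(0.8342) = 0.2381
C = 0.57 * 0.2381 = 0.1357%

0.1357


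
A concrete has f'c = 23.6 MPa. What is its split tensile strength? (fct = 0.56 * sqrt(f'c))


fct = 0.56 * sqrt(23.6)
= 0.56 * 4.858
= 2.72 MPa

2.72


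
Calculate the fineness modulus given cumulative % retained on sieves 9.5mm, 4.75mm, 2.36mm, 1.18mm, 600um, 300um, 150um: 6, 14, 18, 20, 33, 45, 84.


FM = sum(cumulative % retained) / 100
= 220 / 100
= 2.2

2.2


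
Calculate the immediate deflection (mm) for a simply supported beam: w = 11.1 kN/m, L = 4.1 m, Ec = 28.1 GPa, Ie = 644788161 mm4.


Convert: L = 4.1 m = 4100 mm, Ec = 28.1 GPa = 28100 MPa
delta = 5 * 11.1 * 4100^4 / (384 * 28100 * 644788161)
= 2.25 mm

2.25


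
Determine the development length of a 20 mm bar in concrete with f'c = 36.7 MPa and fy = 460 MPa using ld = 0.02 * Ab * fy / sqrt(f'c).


Ab = pi * 20^2 / 4 = 314.159 mm2
ld = 0.02 * 314.159 * 460 / sqrt(36.7)
= 477.1 mm

477.1


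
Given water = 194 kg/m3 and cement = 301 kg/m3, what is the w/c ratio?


w/c = water / cement
w/c = 194 / 301 = 0.645

0.645


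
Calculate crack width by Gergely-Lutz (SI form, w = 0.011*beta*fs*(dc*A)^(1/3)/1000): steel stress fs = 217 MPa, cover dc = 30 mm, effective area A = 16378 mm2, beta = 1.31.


w = 0.011 * beta * fs * (dc * A)^(1/3) / 1000
= 0.011 * 1.31 * 217 * (30 * 16378)^(1/3) / 1000
= 0.247 mm

0.247


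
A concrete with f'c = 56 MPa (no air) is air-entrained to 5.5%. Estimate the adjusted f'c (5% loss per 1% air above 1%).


Strength loss = (5.5 - 1) * 5 = 22.5%
f'c = 56 * (1 - 22.5/100)
= 43.4 MPa

43.4


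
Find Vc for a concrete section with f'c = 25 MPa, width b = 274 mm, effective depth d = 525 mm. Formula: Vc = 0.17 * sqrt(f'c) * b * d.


Vc = 0.17 * sqrt(25) * 274 * 525 / 1000
= 122.27 kN

122.27


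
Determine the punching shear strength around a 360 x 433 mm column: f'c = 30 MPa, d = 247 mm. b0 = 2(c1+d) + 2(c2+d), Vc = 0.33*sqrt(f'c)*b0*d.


b0 = 2*(360 + 247) + 2*(433 + 247) = 2574 mm
Vc = 0.33 * sqrt(30) * 2574 * 247 / 1000
= 1149.16 kN

1149.16


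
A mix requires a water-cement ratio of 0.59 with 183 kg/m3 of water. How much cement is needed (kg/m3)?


Cement = water / (w/c)
= 183 / 0.59
= 310.2 kg/m3

310.2


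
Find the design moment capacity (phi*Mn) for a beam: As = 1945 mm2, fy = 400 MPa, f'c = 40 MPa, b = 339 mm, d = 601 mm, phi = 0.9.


a = As * fy / (0.85 * f'c * b)
= 1945 * 400 / (0.85 * 40 * 339)
= 67.4996 mm
Mn = As * fy * (d - a/2) / 10^6
= 441.3207 kN-m
phi*Mn = 0.9 * 441.3207 = 397.19 kN-m

397.19


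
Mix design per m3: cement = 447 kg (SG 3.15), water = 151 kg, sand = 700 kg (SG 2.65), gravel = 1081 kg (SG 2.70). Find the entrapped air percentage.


Vol cement = 447 / (3.15 * 1000) = 0.141905 m3
Vol water = 151 / 1000 = 0.151 m3
Vol sand = 700 / (2.65 * 1000) = 0.264151 m3
Vol gravel = 1081 / (2.70 * 1000) = 0.40037 m3
Total solid + water volume = 0.957426 m3
Air = (1 - 0.957426) * 100 = 4.26%

4.26


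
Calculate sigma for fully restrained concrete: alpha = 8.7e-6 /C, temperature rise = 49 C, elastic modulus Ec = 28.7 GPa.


sigma = alpha * dT * Ec
= 8.7e-6 * 49 * 28.7 * 1000
= 12.235 MPa

12.235


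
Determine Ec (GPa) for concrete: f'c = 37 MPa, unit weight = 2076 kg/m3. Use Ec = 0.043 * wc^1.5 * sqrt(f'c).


Ec = 0.043 * 2076^1.5 * sqrt(37) / 1000
= 24.74 GPa

24.74


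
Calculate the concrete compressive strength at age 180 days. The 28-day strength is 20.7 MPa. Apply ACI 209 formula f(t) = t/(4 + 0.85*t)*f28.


f(180) = 180 / (4 + 0.85 * 180) * 20.7
= 180 / 157.0 * 20.7
= 23.73 MPa

23.73


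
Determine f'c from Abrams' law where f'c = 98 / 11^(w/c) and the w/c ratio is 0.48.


f'c = 98 / 11^0.48
= 98 / 3.161
= 31.0 MPa

31.0


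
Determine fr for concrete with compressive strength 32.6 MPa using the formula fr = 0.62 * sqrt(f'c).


fr = 0.62 * sqrt(32.6)
= 3.54 MPa

3.54


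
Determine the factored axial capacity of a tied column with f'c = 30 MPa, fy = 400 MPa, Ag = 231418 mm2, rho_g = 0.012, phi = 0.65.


Ast = rho * Ag = 0.012 * 231418 = 2777.016 mm2
phi*Pn = 0.65 * 0.80 * (0.85 * 30 * (231418 - 2777.016) + 400 * 2777.016) / 1000
= 3609.4 kN

3609.4


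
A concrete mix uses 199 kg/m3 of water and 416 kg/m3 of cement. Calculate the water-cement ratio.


w/c = water / cement
w/c = 199 / 416 = 0.478

0.478


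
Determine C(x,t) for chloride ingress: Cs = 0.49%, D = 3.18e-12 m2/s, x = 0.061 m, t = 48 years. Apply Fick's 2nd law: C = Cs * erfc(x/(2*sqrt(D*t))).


t_seconds = 48 * 365.25 * 24 * 3600 = 1514764800.0 s
arg = 0.061 / (2 * sqrt(3.18e-12 * 1514764800.0))
= 0.4395
erfc(0.4395) = 0.5343
C = 0.49 * 0.5343 = 0.2618%

0.2618


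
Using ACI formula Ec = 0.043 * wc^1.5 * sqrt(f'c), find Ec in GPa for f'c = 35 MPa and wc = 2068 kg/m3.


Ec = 0.043 * 2068^1.5 * sqrt(35) / 1000
= 23.92 GPa

23.92


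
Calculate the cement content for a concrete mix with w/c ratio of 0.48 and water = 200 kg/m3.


Cement = water / (w/c)
= 200 / 0.48
= 416.7 kg/m3

416.7


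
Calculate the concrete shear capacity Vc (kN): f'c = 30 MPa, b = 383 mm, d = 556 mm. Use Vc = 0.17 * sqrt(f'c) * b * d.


Vc = 0.17 * sqrt(30) * 383 * 556 / 1000
= 198.28 kN

198.28


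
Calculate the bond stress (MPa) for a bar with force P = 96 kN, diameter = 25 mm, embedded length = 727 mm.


u = P / (pi * db * ld)
= 96 * 1000 / (pi * 25 * 727)
= 1.681 MPa

1.681


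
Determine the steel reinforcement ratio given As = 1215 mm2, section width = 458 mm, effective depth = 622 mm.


rho = As / (b * d)
= 1215 / (458 * 622)
= 0.0043

0.0043


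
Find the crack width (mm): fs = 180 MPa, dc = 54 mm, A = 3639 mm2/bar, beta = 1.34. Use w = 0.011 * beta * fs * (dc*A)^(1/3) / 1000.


w = 0.011 * beta * fs * (dc * A)^(1/3) / 1000
= 0.011 * 1.34 * 180 * (54 * 3639)^(1/3) / 1000
= 0.154 mm

0.154


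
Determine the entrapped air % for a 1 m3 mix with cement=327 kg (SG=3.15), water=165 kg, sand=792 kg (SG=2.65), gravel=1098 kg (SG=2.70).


Vol cement = 327 / (3.15 * 1000) = 0.10381 m3
Vol water = 165 / 1000 = 0.165 m3
Vol sand = 792 / (2.65 * 1000) = 0.298868 m3
Vol gravel = 1098 / (2.70 * 1000) = 0.406667 m3
Total solid + water volume = 0.974344 m3
Air = (1 - 0.974344) * 100 = 2.57%

2.57


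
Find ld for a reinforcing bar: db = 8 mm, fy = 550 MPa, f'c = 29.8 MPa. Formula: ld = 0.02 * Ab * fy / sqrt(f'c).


Ab = pi * 8^2 / 4 = 50.265 mm2
ld = 0.02 * 50.265 * 550 / sqrt(29.8)
= 101.3 mm

101.3


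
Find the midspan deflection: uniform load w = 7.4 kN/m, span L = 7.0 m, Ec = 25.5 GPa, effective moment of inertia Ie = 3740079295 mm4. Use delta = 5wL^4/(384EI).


Convert: L = 7.0 m = 7000 mm, Ec = 25.5 GPa = 25500 MPa
delta = 5 * 7.4 * 7000^4 / (384 * 25500 * 3740079295)
= 2.43 mm

2.43


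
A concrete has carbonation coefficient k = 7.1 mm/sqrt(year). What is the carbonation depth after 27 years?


depth = k * sqrt(t)
= 7.1 * sqrt(27)
= 36.89 mm

36.89


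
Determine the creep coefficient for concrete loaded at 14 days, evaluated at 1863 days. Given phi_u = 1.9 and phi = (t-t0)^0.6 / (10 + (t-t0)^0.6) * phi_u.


dt = 1863 - 14 = 1849
phi = 1849^0.6 / (10 + 1849^0.6) * 1.9
= 1.712

1.712


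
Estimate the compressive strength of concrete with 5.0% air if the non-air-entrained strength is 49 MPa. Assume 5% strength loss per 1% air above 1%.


Strength loss = (5.0 - 1) * 5 = 20.0%
f'c = 49 * (1 - 20.0/100)
= 39.2 MPa

39.2


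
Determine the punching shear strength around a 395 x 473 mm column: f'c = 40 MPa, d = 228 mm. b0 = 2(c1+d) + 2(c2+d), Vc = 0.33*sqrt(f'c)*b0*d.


b0 = 2*(395 + 228) + 2*(473 + 228) = 2648 mm
Vc = 0.33 * sqrt(40) * 2648 * 228 / 1000
= 1260.08 kN

1260.08


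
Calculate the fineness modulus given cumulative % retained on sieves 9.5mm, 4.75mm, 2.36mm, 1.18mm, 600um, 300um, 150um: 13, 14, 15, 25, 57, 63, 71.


FM = sum(cumulative % retained) / 100
= 258 / 100
= 2.58

2.58


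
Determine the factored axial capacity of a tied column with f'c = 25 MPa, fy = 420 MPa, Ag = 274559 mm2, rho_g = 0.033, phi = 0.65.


Ast = rho * Ag = 0.033 * 274559 = 9060.447 mm2
phi*Pn = 0.65 * 0.80 * (0.85 * 25 * (274559 - 9060.447) + 420 * 9060.447) / 1000
= 4912.56 kN

4912.56


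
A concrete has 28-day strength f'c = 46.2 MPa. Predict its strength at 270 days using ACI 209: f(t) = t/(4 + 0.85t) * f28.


f(270) = 270 / (4 + 0.85 * 270) * 46.2
= 270 / 233.5 * 46.2
= 53.42 MPa

53.42


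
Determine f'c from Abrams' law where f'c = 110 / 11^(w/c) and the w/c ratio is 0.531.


f'c = 110 / 11^0.531
= 110 / 3.573
= 30.79 MPa

30.79


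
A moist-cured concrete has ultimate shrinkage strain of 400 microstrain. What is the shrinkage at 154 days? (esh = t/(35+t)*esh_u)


esh(154) = 154 / (35 + 154) * 400
= 154 / 189 * 400
= 325.9 microstrain

325.9


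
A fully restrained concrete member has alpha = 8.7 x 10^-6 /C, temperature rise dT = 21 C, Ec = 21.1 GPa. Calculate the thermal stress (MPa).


sigma = alpha * dT * Ec
= 8.7e-6 * 21 * 21.1 * 1000
= 3.855 MPa

3.855


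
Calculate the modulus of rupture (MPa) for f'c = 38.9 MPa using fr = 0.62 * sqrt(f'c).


fr = 0.62 * sqrt(38.9)
= 3.867 MPa

3.867


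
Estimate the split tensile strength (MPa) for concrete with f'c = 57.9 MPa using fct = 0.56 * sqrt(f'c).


fct = 0.56 * sqrt(57.9)
= 0.56 * 7.609
= 4.261 MPa

4.261


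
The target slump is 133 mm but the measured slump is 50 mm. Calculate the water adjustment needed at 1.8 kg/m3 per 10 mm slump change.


Difference = 133 - 50 = 83 mm
Water adjustment = 83 * 1.8 / 10 = 14.9 kg/m3

14.9


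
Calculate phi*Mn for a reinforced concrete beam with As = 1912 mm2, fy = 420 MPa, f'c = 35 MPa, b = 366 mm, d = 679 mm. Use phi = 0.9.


a = As * fy / (0.85 * f'c * b)
= 1912 * 420 / (0.85 * 35 * 366)
= 73.7512 mm
Mn = As * fy * (d - a/2) / 10^6
= 515.6516 kN-m
phi*Mn = 0.9 * 515.6516 = 464.09 kN-m

464.09


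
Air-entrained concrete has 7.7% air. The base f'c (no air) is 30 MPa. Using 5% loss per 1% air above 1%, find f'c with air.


Strength loss = (7.7 - 1) * 5 = 33.5%
f'c = 30 * (1 - 33.5/100)
= 19.95 MPa

19.95


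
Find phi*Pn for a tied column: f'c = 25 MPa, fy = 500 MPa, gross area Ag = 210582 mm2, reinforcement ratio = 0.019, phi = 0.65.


Ast = rho * Ag = 0.019 * 210582 = 4001.058 mm2
phi*Pn = 0.65 * 0.80 * (0.85 * 25 * (210582 - 4001.058) + 500 * 4001.058) / 1000
= 3322.99 kN

3322.99


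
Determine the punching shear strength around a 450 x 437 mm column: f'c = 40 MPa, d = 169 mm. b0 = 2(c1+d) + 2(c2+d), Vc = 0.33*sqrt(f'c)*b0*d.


b0 = 2*(450 + 169) + 2*(437 + 169) = 2450 mm
Vc = 0.33 * sqrt(40) * 2450 * 169 / 1000
= 864.17 kN

864.17


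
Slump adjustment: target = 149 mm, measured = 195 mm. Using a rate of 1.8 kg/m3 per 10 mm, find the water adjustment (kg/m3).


Difference = 149 - 195 = -46 mm
Water adjustment = -46 * 1.8 / 10 = -8.3 kg/m3

-8.3


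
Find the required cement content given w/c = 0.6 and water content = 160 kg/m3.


Cement = water / (w/c)
= 160 / 0.6
= 266.7 kg/m3

266.7


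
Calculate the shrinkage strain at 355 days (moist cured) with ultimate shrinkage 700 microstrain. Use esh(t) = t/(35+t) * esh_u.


esh(355) = 355 / (35 + 355) * 700
= 355 / 390 * 700
= 637.2 microstrain

637.2


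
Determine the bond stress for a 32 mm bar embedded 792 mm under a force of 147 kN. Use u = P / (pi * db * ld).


u = P / (pi * db * ld)
= 147 * 1000 / (pi * 32 * 792)
= 1.846 MPa

1.846


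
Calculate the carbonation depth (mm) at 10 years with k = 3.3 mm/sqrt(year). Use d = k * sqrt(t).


depth = k * sqrt(t)
= 3.3 * sqrt(10)
= 10.44 mm

10.44


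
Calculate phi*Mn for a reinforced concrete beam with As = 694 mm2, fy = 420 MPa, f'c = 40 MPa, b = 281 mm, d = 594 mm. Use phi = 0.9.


a = As * fy / (0.85 * f'c * b)
= 694 * 420 / (0.85 * 40 * 281)
= 30.5087 mm
Mn = As * fy * (d - a/2) / 10^6
= 168.6928 kN-m
phi*Mn = 0.9 * 168.6928 = 151.82 kN-m

151.82


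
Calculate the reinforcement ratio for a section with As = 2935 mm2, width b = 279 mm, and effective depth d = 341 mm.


rho = As / (b * d)
= 2935 / (279 * 341)
= 0.0308

0.0308


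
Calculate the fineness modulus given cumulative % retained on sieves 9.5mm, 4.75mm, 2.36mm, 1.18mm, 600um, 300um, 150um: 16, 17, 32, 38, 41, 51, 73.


FM = sum(cumulative % retained) / 100
= 268 / 100
= 2.68

2.68


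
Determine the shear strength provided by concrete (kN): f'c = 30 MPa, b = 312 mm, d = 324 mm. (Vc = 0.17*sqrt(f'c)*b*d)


Vc = 0.17 * sqrt(30) * 312 * 324 / 1000
= 94.13 kN

94.13


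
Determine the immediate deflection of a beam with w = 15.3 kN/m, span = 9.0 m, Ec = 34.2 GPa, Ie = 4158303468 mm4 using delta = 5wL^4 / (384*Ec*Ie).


Convert: L = 9.0 m = 9000 mm, Ec = 34.2 GPa = 34200 MPa
delta = 5 * 15.3 * 9000^4 / (384 * 34200 * 4158303468)
= 9.19 mm

9.19


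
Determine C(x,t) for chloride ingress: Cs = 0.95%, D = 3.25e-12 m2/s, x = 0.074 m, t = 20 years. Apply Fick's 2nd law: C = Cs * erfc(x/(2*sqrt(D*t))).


t_seconds = 20 * 365.25 * 24 * 3600 = 631152000.0 s
arg = 0.074 / (2 * sqrt(3.25e-12 * 631152000.0))
= 0.8169
erfc(0.8169) = 0.248
C = 0.95 * 0.248 = 0.2356%

0.2356


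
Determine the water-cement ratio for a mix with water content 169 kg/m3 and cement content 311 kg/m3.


w/c = water / cement
w/c = 169 / 311 = 0.543

0.543


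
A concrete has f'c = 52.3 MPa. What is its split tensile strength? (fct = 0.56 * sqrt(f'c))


fct = 0.56 * sqrt(52.3)
= 0.56 * 7.232
= 4.05 MPa

4.05


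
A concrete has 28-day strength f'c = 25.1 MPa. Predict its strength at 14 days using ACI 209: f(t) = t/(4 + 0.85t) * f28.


f(14) = 14 / (4 + 0.85 * 14) * 25.1
= 14 / 15.9 * 25.1
= 22.1 MPa

22.1


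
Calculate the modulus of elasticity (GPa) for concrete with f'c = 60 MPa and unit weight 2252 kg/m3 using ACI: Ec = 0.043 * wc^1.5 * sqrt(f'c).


Ec = 0.043 * 2252^1.5 * sqrt(60) / 1000
= 35.6 GPa

35.6


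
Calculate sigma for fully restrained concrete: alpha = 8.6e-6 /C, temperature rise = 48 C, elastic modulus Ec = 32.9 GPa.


sigma = alpha * dT * Ec
= 8.6e-6 * 48 * 32.9 * 1000
= 13.581 MPa

13.581


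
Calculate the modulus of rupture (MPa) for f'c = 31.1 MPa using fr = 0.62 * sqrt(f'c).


fr = 0.62 * sqrt(31.1)
= 3.458 MPa

3.458


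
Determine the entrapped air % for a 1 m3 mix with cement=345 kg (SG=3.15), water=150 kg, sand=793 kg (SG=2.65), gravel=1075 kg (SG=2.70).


Vol cement = 345 / (3.15 * 1000) = 0.109524 m3
Vol water = 150 / 1000 = 0.15 m3
Vol sand = 793 / (2.65 * 1000) = 0.299245 m3
Vol gravel = 1075 / (2.70 * 1000) = 0.398148 m3
Total solid + water volume = 0.956917 m3
Air = (1 - 0.956917) * 100 = 4.31%

4.31


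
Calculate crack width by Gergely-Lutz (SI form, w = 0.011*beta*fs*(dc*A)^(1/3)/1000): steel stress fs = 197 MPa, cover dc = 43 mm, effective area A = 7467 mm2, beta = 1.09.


w = 0.011 * beta * fs * (dc * A)^(1/3) / 1000
= 0.011 * 1.09 * 197 * (43 * 7467)^(1/3) / 1000
= 0.162 mm

0.162


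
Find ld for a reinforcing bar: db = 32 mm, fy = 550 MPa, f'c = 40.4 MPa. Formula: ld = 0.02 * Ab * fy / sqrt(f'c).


Ab = pi * 32^2 / 4 = 804.248 mm2
ld = 0.02 * 804.248 * 550 / sqrt(40.4)
= 1391.8 mm

1391.8


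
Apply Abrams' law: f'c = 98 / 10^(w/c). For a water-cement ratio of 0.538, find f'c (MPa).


f'c = 98 / 10^0.538
= 98 / 3.451
= 28.39 MPa

28.39


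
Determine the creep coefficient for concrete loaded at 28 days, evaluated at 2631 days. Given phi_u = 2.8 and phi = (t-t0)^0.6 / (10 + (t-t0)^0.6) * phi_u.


dt = 2631 - 28 = 2603
phi = 2603^0.6 / (10 + 2603^0.6) * 2.8
= 2.571

2.571


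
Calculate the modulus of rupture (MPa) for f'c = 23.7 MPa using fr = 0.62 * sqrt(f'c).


fr = 0.62 * sqrt(23.7)
= 3.018 MPa

3.018


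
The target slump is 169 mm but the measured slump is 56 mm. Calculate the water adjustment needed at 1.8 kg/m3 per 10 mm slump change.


Difference = 169 - 56 = 113 mm
Water adjustment = 113 * 1.8 / 10 = 20.3 kg/m3

20.3


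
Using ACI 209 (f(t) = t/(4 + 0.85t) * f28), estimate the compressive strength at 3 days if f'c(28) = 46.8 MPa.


f(3) = 3 / (4 + 0.85 * 3) * 46.8
= 3 / 6.55 * 46.8
= 21.44 MPa

21.44


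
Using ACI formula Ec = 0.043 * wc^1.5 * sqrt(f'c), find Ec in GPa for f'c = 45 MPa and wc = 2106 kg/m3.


Ec = 0.043 * 2106^1.5 * sqrt(45) / 1000
= 27.88 GPa

27.88


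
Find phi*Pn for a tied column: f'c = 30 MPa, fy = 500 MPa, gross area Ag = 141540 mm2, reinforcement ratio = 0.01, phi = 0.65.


Ast = rho * Ag = 0.01 * 141540 = 1415.4 mm2
phi*Pn = 0.65 * 0.80 * (0.85 * 30 * (141540 - 1415.4) + 500 * 1415.4) / 1000
= 2226.06 kN

2226.06


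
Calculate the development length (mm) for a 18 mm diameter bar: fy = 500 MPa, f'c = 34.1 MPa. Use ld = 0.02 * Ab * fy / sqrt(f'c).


Ab = pi * 18^2 / 4 = 254.469 mm2
ld = 0.02 * 254.469 * 500 / sqrt(34.1)
= 435.8 mm

435.8


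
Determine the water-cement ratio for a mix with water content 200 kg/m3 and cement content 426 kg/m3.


w/c = water / cement
w/c = 200 / 426 = 0.469

0.469


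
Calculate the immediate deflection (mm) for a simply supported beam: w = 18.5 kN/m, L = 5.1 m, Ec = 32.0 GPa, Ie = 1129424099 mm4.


Convert: L = 5.1 m = 5100 mm, Ec = 32.0 GPa = 32000 MPa
delta = 5 * 18.5 * 5100^4 / (384 * 32000 * 1129424099)
= 4.51 mm

4.51


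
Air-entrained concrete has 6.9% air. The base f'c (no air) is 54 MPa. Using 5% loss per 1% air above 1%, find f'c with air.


Strength loss = (6.9 - 1) * 5 = 29.5%
f'c = 54 * (1 - 29.5/100)
= 38.07 MPa

38.07


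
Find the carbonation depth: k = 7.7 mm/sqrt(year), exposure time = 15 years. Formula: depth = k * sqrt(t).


depth = k * sqrt(t)
= 7.7 * sqrt(15)
= 29.82 mm

29.82


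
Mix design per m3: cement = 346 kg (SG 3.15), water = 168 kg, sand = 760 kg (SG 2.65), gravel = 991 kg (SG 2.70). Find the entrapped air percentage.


Vol cement = 346 / (3.15 * 1000) = 0.109841 m3
Vol water = 168 / 1000 = 0.168 m3
Vol sand = 760 / (2.65 * 1000) = 0.286792 m3
Vol gravel = 991 / (2.70 * 1000) = 0.367037 m3
Total solid + water volume = 0.931671 m3
Air = (1 - 0.931671) * 100 = 6.83%

6.83


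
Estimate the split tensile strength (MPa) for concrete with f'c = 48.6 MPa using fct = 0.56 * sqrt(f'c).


fct = 0.56 * sqrt(48.6)
= 0.56 * 6.971
= 3.904 MPa

3.904


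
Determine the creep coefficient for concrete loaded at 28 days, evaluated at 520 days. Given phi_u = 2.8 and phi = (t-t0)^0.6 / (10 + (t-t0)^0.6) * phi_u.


dt = 520 - 28 = 492
phi = 492^0.6 / (10 + 492^0.6) * 2.8
= 2.253

2.253


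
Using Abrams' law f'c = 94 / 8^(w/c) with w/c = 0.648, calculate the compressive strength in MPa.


f'c = 94 / 8^0.648
= 94 / 3.848
= 24.43 MPa

24.43


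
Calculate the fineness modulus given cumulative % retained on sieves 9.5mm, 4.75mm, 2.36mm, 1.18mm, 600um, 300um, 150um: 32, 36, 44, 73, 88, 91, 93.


FM = sum(cumulative % retained) / 100
= 457 / 100
= 4.57

4.57


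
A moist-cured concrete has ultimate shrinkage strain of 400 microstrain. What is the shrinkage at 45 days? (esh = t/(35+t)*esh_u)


esh(45) = 45 / (35 + 45) * 400
= 45 / 80 * 400
= 225.0 microstrain

225.0


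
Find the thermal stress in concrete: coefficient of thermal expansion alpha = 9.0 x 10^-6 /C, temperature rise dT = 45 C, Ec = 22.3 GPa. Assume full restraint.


sigma = alpha * dT * Ec
= 9.0e-6 * 45 * 22.3 * 1000
= 9.032 MPa

9.032


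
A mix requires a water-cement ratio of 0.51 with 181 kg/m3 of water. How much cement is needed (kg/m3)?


Cement = water / (w/c)
= 181 / 0.51
= 354.9 kg/m3

354.9


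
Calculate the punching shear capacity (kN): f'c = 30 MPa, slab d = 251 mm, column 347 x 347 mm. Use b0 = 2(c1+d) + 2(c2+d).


b0 = 2*(347 + 251) + 2*(347 + 251) = 2392 mm
Vc = 0.33 * sqrt(30) * 2392 * 251 / 1000
= 1085.2 kN

1085.2
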